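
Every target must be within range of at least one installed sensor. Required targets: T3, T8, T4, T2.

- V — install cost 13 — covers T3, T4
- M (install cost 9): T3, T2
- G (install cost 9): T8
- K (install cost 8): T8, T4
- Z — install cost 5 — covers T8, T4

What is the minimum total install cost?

This is an integer covering problem.
Choose M and Z: together they cover T3, T8, T4, T2 — every target.
Total install cost: 9 + 5 = 14.
No cover costs less than 14.

14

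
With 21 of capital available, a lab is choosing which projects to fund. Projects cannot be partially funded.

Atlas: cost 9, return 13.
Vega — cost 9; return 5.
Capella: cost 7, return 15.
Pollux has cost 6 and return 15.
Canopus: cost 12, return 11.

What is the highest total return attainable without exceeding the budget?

Take Capella and Pollux: cost 7 + 6 = 13 ≤ 21, return 15 + 15 = 30.
No other feasible combination does better.

30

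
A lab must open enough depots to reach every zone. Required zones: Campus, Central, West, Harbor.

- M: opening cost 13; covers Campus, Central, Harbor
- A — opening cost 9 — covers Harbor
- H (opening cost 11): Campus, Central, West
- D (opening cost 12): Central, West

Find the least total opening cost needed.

Choose A and H: together they cover Campus, Central, West, Harbor — every zone.
Total opening cost: 9 + 11 = 20.

20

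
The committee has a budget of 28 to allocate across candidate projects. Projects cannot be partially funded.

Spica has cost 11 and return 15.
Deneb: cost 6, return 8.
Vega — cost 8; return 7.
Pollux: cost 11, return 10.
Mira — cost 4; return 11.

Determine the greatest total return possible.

Allowing fractional choices, the relaxed optimum would be about 40.4, but projects are indivisible.
Spica + Vega + Mira: cost 11 + 8 + 4 = 23 ≤ 28, return 15 + 7 + 11 = 33.
Spica + Pollux + Mira: cost 11 + 11 + 4 = 26 ≤ 28, return 15 + 10 + 11 = 36.
Spica + Deneb + Mira: cost 11 + 6 + 4 = 21 ≤ 28, return 15 + 8 + 11 = 34.
Best is Spica, Pollux, and Mira with total return 36.

36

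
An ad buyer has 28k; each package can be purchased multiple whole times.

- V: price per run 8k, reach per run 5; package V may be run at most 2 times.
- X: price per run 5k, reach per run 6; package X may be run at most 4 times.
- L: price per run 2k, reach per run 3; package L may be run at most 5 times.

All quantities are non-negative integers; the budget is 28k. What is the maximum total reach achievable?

4×X and 4×L: price 28 ≤ 28, reach 4·6 + 4·3 = 36.
3×X and 5×L: price 25 ≤ 28, reach 3·6 + 5·3 = 33.
Best is 36.

36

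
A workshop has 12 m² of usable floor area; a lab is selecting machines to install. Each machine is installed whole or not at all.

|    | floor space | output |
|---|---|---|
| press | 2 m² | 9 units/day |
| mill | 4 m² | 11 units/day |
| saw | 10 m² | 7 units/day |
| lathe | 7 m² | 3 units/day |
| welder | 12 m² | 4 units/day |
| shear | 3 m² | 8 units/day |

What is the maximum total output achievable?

28

This is an integer program with binary decision variables.
press + mill: floor space 2 + 4 = 6 ≤ 12, output 9 + 11 = 20.
press + lathe + shear: floor space 2 + 7 + 3 = 12 ≤ 12, output 9 + 3 + 8 = 20.
press + mill + shear: floor space 2 + 4 + 3 = 9 ≤ 12, output 9 + 11 + 8 = 28.
Best is press, mill, and shear with total output 28.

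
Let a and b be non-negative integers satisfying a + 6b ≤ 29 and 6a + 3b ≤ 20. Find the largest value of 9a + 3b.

27

Relaxing integrality, the LP optimum is 30.00 at (a,b) = (3.33, 0), which is not an integer point.
(a,b)=(3,0): 1·3+6·0=3≤29, 6·3+3·0=18≤20, objective 27.
(a,b)=(2,1): 1·2+6·1=8≤29, 6·2+3·1=15≤20, objective 21.
Maximum is 27 at (a,b)=(3,0).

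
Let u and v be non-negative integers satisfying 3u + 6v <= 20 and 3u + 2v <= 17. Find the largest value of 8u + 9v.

(u,v)=(4,1) is feasible, giving 41.
(u,v)=(5,0) is feasible, giving 40.
Maximum is 41 at (u,v)=(4,1).

41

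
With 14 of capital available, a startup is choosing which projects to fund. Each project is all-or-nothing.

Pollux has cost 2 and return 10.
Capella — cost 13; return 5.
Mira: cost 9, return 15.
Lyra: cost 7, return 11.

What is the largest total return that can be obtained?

This is an integer program with binary decision variables.
Allowing fractional choices, the relaxed optimum would be about 29.7, but projects are indivisible.
Pollux + Lyra: cost 2 + 7 = 9 ≤ 14, return 10 + 11 = 21.
Pollux + Mira: cost 2 + 9 = 11 ≤ 14, return 10 + 15 = 25.
Mira: cost 9 ≤ 14, return 15.
Best is Pollux and Mira with total return 25.

25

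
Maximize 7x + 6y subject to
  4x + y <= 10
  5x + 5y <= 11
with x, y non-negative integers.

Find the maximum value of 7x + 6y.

14

Relaxing integrality, the LP optimum is 15.40 at (x,y) = (2.2, 0), which is not an integer point.
(x,y)=(2,0): 4·2+1·0=8≤10, 5·2+5·0=10≤11, objective 14.
(x,y)=(1,1): 4·1+1·1=5≤10, 5·1+5·1=10≤11, objective 13.
(x,y)=(1,0): 4·1+1·0=4≤10, 5·1+5·0=5≤11, objective 7.
Maximum is 14 at (x,y)=(2,0).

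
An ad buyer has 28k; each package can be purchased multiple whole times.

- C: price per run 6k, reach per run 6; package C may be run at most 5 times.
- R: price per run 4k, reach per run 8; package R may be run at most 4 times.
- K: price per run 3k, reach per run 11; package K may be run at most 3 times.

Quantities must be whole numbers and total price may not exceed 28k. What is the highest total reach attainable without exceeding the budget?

65

This is a bounded integer knapsack.
Take 4×R and 3×K: price 25 ≤ 28, reach 4·8 + 3·11 = 65.
K has the best ratio (11/3) and is taken to its limit of 3; remaining capacity is filled optimally with the others.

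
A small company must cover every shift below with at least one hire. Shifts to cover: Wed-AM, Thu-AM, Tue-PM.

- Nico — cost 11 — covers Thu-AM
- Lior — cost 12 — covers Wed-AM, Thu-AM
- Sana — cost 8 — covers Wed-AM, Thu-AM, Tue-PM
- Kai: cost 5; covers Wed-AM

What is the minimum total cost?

Sana alone covers Wed-AM, Thu-AM, Tue-PM — every shift.
Total cost: 8.
No cover costs less than 8.

8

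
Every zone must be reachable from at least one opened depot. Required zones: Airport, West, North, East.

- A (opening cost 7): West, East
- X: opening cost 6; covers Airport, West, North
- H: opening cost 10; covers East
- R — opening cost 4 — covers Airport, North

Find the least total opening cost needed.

11

This is an integer covering problem.
The greedy cost-per-new-zone heuristic would pick X and A for 13, but a cheaper cover exists.
Choose A and R: together they cover Airport, West, North, East — every zone.
Total opening cost: 7 + 4 = 11.
No cover costs less than 11.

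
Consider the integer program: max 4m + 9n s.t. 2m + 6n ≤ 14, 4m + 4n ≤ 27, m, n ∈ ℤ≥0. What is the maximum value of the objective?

25

(m,n)=(4,1): 2·4+6·1=14≤14, 4·4+4·1=20≤27, objective 25.
(m,n)=(6,0): 2·6+6·0=12≤14, 4·6+4·0=24≤27, objective 24.
(m,n)=(3,1): 2·3+6·1=12≤14, 4·3+4·1=16≤27, objective 21.
No feasible integer point exceeds 25.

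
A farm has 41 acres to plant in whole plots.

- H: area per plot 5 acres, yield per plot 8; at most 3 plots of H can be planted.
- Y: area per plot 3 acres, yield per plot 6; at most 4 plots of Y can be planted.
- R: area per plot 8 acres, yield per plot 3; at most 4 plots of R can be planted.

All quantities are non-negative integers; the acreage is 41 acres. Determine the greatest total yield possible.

This is a bounded integer knapsack.
Y has the best ratio (6/3); taking only Y gives at most 4×6 = 24 (stopped by the supply cap of 4).
Mixing does better — 3×H, 4×Y, and 1×R: area 35 ≤ 41, yield 3·8 + 4·6 + 1·3 = 51.

51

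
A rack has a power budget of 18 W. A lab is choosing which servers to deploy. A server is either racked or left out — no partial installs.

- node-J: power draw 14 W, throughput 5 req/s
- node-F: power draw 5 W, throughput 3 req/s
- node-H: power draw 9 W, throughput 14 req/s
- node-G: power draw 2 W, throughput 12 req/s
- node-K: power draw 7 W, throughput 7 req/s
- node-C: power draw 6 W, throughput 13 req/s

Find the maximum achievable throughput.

39

Allowing fractional choices, the relaxed optimum would be about 40.0, but servers are indivisible.
node-G + node-K + node-C: power draw 2 + 7 + 6 = 15 ≤ 18, throughput 12 + 7 + 13 = 32.
node-H + node-G + node-C: power draw 9 + 2 + 6 = 17 ≤ 18, throughput 14 + 12 + 13 = 39.
node-H + node-G + node-K: power draw 9 + 2 + 7 = 18 ≤ 18, throughput 14 + 12 + 7 = 33.
Best is node-H, node-G, and node-C with total throughput 39.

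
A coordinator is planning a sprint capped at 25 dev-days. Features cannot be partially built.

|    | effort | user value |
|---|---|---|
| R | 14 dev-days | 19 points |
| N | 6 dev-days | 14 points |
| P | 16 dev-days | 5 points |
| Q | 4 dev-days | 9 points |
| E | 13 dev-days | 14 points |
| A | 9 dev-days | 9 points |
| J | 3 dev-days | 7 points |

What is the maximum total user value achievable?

Allowing fractional choices, the relaxed optimum would be about 46.3, but features are indivisible.
R + N + Q: effort 14 + 6 + 4 = 24 ≤ 25, user value 19 + 14 + 9 = 42.
R + N + J: effort 14 + 6 + 3 = 23 ≤ 25, user value 19 + 14 + 7 = 40.
N + Q + A + J: effort 6 + 4 + 9 + 3 = 22 ≤ 25, user value 14 + 9 + 9 + 7 = 39.
Best is R, N, and Q with total user value 42.

42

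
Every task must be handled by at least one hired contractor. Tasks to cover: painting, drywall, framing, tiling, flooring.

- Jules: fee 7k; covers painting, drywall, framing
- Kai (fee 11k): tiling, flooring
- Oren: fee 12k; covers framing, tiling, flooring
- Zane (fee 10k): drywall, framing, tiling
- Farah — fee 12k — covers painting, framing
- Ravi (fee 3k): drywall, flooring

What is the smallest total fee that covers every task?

This is a weighted set-cover instance.
The greedy cost-per-new-task heuristic would pick Ravi, Jules, and Zane for 20, but a cheaper cover exists.
Choose Jules and Kai: together they cover painting, drywall, framing, tiling, flooring — every task.
Total fee: 7 + 11 = 18.
No cover costs less than 18.

18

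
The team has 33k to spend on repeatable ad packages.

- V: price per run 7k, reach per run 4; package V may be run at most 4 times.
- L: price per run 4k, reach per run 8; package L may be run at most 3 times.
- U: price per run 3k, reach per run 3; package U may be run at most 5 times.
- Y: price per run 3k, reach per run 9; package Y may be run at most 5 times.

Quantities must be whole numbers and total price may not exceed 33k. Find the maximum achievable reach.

75

Y has the best ratio (9/3); taking only Y gives at most 5×9 = 45 (stopped by the supply cap of 5).
Mixing does better — 3×L, 2×U, and 5×Y: price 33 ≤ 33, reach 3·8 + 2·3 + 5·9 = 75.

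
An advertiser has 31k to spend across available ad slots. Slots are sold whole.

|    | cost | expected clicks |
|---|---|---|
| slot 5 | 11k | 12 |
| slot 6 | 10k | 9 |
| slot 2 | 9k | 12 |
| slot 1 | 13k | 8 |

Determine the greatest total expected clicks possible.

Take slot 5, slot 6, and slot 2: cost 11 + 10 + 9 = 30 ≤ 31, expected clicks 12 + 9 + 12 = 33.
No other feasible combination does better.

33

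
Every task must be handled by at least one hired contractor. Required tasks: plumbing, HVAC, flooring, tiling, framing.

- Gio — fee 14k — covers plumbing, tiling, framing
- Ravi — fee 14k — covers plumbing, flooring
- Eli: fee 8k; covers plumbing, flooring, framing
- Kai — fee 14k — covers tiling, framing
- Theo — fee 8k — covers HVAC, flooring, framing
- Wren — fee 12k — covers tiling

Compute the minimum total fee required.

The greedy cost-per-new-task heuristic would pick Eli, Theo, and Wren for 28, but a cheaper cover exists.
Choose Gio and Theo: together they cover plumbing, HVAC, flooring, tiling, framing — every task.
Total fee: 14 + 8 = 22.
No cover costs less than 22.

22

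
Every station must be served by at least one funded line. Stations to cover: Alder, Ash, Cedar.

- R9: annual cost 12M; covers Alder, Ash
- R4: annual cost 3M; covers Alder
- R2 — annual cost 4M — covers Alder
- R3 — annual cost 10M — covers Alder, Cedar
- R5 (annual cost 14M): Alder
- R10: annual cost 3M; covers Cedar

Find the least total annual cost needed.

The greedy cost-per-new-station heuristic would pick R4, R10, and R9 for 18, but a cheaper cover exists.
Choose R9 and R10: together they cover Alder, Ash, Cedar — every station.
Total annual cost: 12 + 3 = 15.
No cover costs less than 15.

15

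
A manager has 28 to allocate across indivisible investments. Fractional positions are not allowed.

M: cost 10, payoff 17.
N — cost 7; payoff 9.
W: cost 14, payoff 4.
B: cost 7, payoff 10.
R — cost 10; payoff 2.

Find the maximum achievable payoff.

36

Take M, N, and B: cost 10 + 7 + 7 = 24 ≤ 28, payoff 17 + 9 + 10 = 36.
No other feasible combination does better.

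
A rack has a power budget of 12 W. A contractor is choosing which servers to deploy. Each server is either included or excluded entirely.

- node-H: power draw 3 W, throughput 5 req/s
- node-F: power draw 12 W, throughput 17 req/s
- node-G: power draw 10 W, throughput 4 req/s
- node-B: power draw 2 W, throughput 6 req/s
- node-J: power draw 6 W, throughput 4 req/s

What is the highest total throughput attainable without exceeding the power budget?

Allowing fractional choices, the relaxed optimum would be about 20.9, but servers are indivisible.
node-H + node-B: power draw 3 + 2 = 5 ≤ 12, throughput 5 + 6 = 11.
node-F: power draw 12 ≤ 12, throughput 17.
node-H + node-B + node-J: power draw 3 + 2 + 6 = 11 ≤ 12, throughput 5 + 6 + 4 = 15.
Best is node-F with total throughput 17.

17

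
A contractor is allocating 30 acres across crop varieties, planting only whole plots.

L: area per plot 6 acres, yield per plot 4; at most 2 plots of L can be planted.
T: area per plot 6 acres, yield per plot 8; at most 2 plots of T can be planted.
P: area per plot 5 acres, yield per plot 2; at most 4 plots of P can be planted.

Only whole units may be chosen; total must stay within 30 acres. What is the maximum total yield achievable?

26

This is a bounded integer knapsack.
2×L, 2×T, and 1×P: area 29 ≤ 30, yield 2·4 + 2·8 + 1·2 = 26.
1×L, 2×T, and 2×P: area 28 ≤ 30, yield 1·4 + 2·8 + 2·2 = 24.
Best is 26.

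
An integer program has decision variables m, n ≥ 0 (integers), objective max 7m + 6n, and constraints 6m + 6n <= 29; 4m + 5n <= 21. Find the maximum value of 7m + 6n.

28

The continuous relaxation peaks at (4.83, 0) with value 33.83; rounding to a feasible lattice point costs some objective.
(m,n)=(4,0): 6·4+6·0=24≤29, 4·4+5·0=16≤21, objective 28.
(m,n)=(3,1): 6·3+6·1=24≤29, 4·3+5·1=17≤21, objective 27.
(m,n)=(3,0): 6·3+6·0=18≤29, 4·3+5·0=12≤21, objective 21.
No feasible integer point exceeds 28.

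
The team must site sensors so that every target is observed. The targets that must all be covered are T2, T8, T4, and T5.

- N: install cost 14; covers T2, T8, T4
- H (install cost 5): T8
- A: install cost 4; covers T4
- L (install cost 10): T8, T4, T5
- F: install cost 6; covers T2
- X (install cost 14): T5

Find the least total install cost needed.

16

This is a weighted set-cover instance.
Choose L and F: together they cover T2, T8, T4, T5 — every target.
Total install cost: 10 + 6 = 16.
No cover costs less than 16.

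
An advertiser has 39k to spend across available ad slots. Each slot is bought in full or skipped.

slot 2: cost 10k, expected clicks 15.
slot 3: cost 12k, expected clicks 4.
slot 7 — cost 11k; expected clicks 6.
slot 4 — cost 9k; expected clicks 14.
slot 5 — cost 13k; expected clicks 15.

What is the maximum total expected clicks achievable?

This is a 0-1 knapsack instance.
slot 2 + slot 7 + slot 4: cost 10 + 11 + 9 = 30 ≤ 39, expected clicks 15 + 6 + 14 = 35.
slot 2 + slot 7 + slot 5: cost 10 + 11 + 13 = 34 ≤ 39, expected clicks 15 + 6 + 15 = 36.
slot 2 + slot 4 + slot 5: cost 10 + 9 + 13 = 32 ≤ 39, expected clicks 15 + 14 + 15 = 44.
Best is slot 2, slot 4, and slot 5 with total expected clicks 44.

44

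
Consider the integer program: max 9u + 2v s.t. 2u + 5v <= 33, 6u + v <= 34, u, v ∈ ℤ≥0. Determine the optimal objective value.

Relaxing integrality, the LP optimum is 53.32 at (u,v) = (4.89, 4.64), which is not an integer point.
(u,v)=(5,4) is feasible, giving 53.
(u,v)=(5,3) is feasible, giving 51.
No feasible integer point exceeds 53.

53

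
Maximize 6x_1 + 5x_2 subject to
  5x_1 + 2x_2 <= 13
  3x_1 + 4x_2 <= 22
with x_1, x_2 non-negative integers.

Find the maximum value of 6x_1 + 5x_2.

The continuous relaxation peaks at (0.571, 5.07) with value 28.79; rounding to a feasible lattice point costs some objective.
(x_1,x_2)=(1,4) is feasible, giving 26.
(x_1,x_2)=(0,5) is feasible, giving 25.
(x_1,x_2)=(1,3) is feasible, giving 21.
(x_1,x_2)=(0,4) is feasible, giving 20.
The best lattice point is (1,4), giving 26.

26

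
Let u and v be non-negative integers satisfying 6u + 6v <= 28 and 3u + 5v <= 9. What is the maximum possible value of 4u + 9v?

(u,v)=(1,1): 6·1+6·1=12≤28, 3·1+5·1=8≤9, objective 13.
(u,v)=(0,1): 6·0+6·1=6≤28, 3·0+5·1=5≤9, objective 9.
(u,v)=(2,0): 6·2+6·0=12≤28, 3·2+5·0=6≤9, objective 8.
No feasible integer point exceeds 13.

13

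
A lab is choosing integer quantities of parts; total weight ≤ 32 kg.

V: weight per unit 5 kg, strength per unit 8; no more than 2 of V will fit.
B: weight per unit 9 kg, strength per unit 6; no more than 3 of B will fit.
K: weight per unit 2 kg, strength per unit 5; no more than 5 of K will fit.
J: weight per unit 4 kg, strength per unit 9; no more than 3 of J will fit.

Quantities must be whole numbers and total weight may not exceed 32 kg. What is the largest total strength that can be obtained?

68

2×V, 5×K, and 3×J: weight 32 ≤ 32, strength 2·8 + 5·5 + 3·9 = 68.
2×V, 4×K, and 3×J: weight 30 ≤ 32, strength 2·8 + 4·5 + 3·9 = 63.
Best is 68.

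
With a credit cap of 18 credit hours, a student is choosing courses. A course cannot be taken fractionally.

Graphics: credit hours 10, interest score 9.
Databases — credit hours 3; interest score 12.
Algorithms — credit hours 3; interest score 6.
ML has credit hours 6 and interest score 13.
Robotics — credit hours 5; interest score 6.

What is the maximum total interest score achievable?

Databases + Algorithms + ML + Robotics: credit hours 3 + 3 + 6 + 5 = 17 ≤ 18, interest score 12 + 6 + 13 + 6 = 37.
Databases + Algorithms + ML: credit hours 3 + 3 + 6 = 12 ≤ 18, interest score 12 + 6 + 13 = 31.
Databases + ML + Robotics: credit hours 3 + 6 + 5 = 14 ≤ 18, interest score 12 + 13 + 6 = 31.
Best is Databases, Algorithms, ML, and Robotics with total interest score 37.

37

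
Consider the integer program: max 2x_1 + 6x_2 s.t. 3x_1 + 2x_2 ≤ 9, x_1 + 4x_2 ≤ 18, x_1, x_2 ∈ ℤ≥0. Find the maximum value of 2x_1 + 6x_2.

The continuous relaxation peaks at (0, 4.5) with value 27.00; rounding to a feasible lattice point costs some objective.
(x_1,x_2)=(0,4): 3·0+2·4=8≤9, 1·0+4·4=16≤18, objective 24.
(x_1,x_2)=(1,3): 3·1+2·3=9≤9, 1·1+4·3=13≤18, objective 20.
(x_1,x_2)=(0,3): 3·0+2·3=6≤9, 1·0+4·3=12≤18, objective 18.
The best lattice point is (0,4), giving 24.

24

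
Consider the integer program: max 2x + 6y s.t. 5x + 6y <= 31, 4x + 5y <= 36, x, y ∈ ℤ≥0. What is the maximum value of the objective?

30

Relaxing integrality, the LP optimum is 31.00 at (x,y) = (0, 5.17), which is not an integer point.
(x,y)=(0,5): 5·0+6·5=30≤31, 4·0+5·5=25≤36, objective 30.
(x,y)=(1,4): 5·1+6·4=29≤31, 4·1+5·4=24≤36, objective 26.
(x,y)=(0,4): 5·0+6·4=24≤31, 4·0+5·4=20≤36, objective 24.
The best lattice point is (0,5), giving 30.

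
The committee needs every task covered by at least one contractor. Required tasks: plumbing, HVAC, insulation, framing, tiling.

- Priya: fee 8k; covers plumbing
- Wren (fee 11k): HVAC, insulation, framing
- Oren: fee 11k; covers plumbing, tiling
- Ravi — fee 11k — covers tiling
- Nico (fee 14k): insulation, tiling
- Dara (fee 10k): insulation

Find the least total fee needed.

22

This is an integer covering problem.
Choose Wren and Oren: together they cover plumbing, HVAC, insulation, framing, tiling — every task.
Total fee: 11 + 11 = 22.
No cover costs less than 22.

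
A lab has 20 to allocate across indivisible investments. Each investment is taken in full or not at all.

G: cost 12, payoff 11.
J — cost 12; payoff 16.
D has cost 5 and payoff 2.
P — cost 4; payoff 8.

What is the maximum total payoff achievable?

Allowing fractional choices, the relaxed optimum would be about 27.7, but investments are indivisible.
G + P: cost 12 + 4 = 16 ≤ 20, payoff 11 + 8 = 19.
J + P: cost 12 + 4 = 16 ≤ 20, payoff 16 + 8 = 24.
J + D: cost 12 + 5 = 17 ≤ 20, payoff 16 + 2 = 18.
Best is J and P with total payoff 24.

24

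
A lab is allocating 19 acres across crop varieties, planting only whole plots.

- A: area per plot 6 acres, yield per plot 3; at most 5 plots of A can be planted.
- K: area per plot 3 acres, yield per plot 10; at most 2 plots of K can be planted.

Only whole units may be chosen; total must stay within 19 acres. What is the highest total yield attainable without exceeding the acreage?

Take 2×A and 2×K: area 18 ≤ 19, yield 2·3 + 2·10 = 26.
K has the best ratio (10/3) and is taken to its limit of 2; remaining capacity is filled optimally with the others.

26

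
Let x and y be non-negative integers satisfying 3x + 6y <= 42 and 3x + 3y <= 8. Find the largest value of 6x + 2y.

12

(x,y)=(2,0) is feasible, giving 12.
(x,y)=(1,1) is feasible, giving 8.
(x,y)=(1,0) is feasible, giving 6.
Maximum is 12 at (x,y)=(2,0).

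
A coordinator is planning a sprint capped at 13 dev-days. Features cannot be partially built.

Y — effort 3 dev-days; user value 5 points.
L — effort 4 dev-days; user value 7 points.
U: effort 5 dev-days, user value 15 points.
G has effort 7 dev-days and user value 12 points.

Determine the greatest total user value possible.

27

Take Y, L, and U: effort 3 + 4 + 5 = 12 ≤ 13, user value 5 + 7 + 15 = 27.
No feasible combination exceeds this.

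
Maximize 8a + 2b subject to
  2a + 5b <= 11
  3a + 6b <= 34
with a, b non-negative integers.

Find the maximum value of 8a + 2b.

Relaxing integrality, the LP optimum is 44.00 at (a,b) = (5.5, 0), which is not an integer point.
(a,b)=(5,0): 2·5+5·0=10≤11, 3·5+6·0=15≤34, objective 40.
(a,b)=(4,0): 2·4+5·0=8≤11, 3·4+6·0=12≤34, objective 32.
Maximum is 40 at (a,b)=(5,0).

40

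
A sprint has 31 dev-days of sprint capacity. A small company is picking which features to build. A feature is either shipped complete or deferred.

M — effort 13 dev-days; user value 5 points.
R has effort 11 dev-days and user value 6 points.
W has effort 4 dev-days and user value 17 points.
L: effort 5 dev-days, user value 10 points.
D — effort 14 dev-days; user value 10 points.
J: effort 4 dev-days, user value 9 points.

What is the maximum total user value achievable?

Take W, L, D, and J: effort 4 + 5 + 14 + 4 = 27 ≤ 31, user value 17 + 10 + 10 + 9 = 46.
No other feasible combination does better.

46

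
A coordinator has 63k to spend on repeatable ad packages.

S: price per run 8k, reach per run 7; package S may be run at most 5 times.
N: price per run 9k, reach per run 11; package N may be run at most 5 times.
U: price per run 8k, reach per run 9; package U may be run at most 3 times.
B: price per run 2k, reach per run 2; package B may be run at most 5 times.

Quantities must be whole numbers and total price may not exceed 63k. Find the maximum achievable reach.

75

5×N, 2×U, and 1×B: price 63 ≤ 63, reach 5·11 + 2·9 + 1·2 = 75.
5×N, 1×U, and 5×B: price 63 ≤ 63, reach 5·11 + 1·9 + 5·2 = 74.
Best is 75.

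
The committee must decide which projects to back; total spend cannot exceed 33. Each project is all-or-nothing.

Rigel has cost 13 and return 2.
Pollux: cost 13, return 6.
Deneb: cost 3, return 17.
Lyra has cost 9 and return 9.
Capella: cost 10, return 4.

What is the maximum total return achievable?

This is an integer program with binary decision variables.
Pollux + Deneb + Lyra: cost 13 + 3 + 9 = 25 ≤ 33, return 6 + 17 + 9 = 32.
Deneb + Lyra + Capella: cost 3 + 9 + 10 = 22 ≤ 33, return 17 + 9 + 4 = 30.
Best is Pollux, Deneb, and Lyra with total return 32.

32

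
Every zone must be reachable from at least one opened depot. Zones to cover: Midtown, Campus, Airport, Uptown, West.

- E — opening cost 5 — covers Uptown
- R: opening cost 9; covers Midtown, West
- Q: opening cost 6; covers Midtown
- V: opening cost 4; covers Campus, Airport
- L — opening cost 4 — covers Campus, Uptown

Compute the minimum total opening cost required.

Choose R, V, and L: together they cover Midtown, Campus, Airport, Uptown, West — every zone.
Total opening cost: 9 + 4 + 4 = 17.
No cover costs less than 17.

17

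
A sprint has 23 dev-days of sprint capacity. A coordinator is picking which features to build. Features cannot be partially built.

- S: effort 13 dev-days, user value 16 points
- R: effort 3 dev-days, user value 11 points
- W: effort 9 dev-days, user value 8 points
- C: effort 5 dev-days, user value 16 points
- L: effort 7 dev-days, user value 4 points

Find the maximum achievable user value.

R + W + C: effort 3 + 9 + 5 = 17 ≤ 23, user value 11 + 8 + 16 = 35.
S + R + C: effort 13 + 3 + 5 = 21 ≤ 23, user value 16 + 11 + 16 = 43.
Best is S, R, and C with total user value 43.

43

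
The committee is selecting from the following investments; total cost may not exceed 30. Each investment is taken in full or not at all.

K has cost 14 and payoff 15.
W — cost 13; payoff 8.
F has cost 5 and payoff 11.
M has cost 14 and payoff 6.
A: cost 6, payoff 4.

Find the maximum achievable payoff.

Allowing fractional choices, the relaxed optimum would be about 33.1, but investments are indivisible.
K + F: cost 14 + 5 = 19 ≤ 30, payoff 15 + 11 = 26.
K + F + A: cost 14 + 5 + 6 = 25 ≤ 30, payoff 15 + 11 + 4 = 30.
W + F + A: cost 13 + 5 + 6 = 24 ≤ 30, payoff 8 + 11 + 4 = 23.
Best is K, F, and A with total payoff 30.

30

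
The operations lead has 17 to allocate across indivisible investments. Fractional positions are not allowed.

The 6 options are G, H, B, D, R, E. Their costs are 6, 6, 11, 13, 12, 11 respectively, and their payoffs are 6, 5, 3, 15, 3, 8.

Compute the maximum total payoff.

Allowing fractional choices, the relaxed optimum would be about 19.0, but investments are indivisible.
H + E: cost 6 + 11 = 17 ≤ 17, payoff 5 + 8 = 13.
G + E: cost 6 + 11 = 17 ≤ 17, payoff 6 + 8 = 14.
D: cost 13 ≤ 17, payoff 15.
Best is D with total payoff 15.

15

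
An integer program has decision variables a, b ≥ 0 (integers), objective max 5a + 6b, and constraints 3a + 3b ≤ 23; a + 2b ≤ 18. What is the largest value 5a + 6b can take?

42

Relaxing integrality, the LP optimum is 46.00 at (a,b) = (0, 7.67), which is not an integer point.
(a,b)=(0,7): 3·0+3·7=21≤23, 1·0+2·7=14≤18, objective 42.
(a,b)=(1,6): 3·1+3·6=21≤23, 1·1+2·6=13≤18, objective 41.
No feasible integer point exceeds 42.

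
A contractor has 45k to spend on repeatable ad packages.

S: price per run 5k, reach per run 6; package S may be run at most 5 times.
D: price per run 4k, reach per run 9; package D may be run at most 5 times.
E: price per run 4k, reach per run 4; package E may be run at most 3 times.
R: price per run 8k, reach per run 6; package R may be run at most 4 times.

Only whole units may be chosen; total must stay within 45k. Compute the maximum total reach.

This is a bounded integer knapsack.
5×S and 5×D: price 45 ≤ 45, reach 5·6 + 5·9 = 75.
4×S, 5×D, and 1×E: price 44 ≤ 45, reach 4·6 + 5·9 + 1·4 = 73.
Best is 75.

75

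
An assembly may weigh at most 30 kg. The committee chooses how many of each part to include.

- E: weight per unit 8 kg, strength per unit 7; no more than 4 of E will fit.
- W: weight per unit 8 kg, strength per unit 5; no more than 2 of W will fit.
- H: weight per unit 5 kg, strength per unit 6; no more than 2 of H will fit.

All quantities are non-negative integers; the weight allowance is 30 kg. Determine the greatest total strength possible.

This is a bounded integer knapsack.
H has the best ratio (6/5); taking only H gives at most 2×6 = 12 (stopped by the supply cap of 2).
Mixing does better — 3×E and 1×H: weight 29 ≤ 30, strength 3·7 + 1·6 = 27.

27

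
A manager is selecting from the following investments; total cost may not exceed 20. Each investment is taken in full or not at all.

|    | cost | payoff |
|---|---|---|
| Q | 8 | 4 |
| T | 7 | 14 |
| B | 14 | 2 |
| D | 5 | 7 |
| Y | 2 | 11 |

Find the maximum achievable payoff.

32

This is a 0-1 knapsack instance.
Allowing fractional choices, the relaxed optimum would be about 35.0, but investments are indivisible.
T + D + Y: cost 7 + 5 + 2 = 14 ≤ 20, payoff 14 + 7 + 11 = 32.
Q + T + Y: cost 8 + 7 + 2 = 17 ≤ 20, payoff 4 + 14 + 11 = 29.
T + Y: cost 7 + 2 = 9 ≤ 20, payoff 14 + 11 = 25.
Best is T, D, and Y with total payoff 32.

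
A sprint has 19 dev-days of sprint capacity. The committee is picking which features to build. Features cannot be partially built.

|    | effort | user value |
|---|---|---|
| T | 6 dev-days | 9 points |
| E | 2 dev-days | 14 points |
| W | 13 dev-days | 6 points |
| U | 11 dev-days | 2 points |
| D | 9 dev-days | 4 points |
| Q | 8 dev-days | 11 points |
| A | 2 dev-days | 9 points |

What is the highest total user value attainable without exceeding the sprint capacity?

43

T + E + Q + A: effort 6 + 2 + 8 + 2 = 18 ≤ 19, user value 9 + 14 + 11 + 9 = 43.
T + E + D + A: effort 6 + 2 + 9 + 2 = 19 ≤ 19, user value 9 + 14 + 4 + 9 = 36.
Best is T, E, Q, and A with total user value 43.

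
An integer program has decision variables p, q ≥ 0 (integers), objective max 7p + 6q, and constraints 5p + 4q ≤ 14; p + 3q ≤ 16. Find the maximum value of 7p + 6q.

20

(p,q)=(2,1): 5·2+4·1=14≤14, 1·2+3·1=5≤16, objective 20.
(p,q)=(1,2): 5·1+4·2=13≤14, 1·1+3·2=7≤16, objective 19.
The best lattice point is (2,1), giving 20.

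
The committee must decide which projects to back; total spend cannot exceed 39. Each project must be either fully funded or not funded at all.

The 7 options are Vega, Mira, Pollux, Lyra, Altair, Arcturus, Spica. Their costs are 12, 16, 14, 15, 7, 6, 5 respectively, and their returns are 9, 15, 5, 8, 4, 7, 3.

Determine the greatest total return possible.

Treat it as a binary knapsack problem.
Take Vega, Mira, Arcturus, and Spica: cost 12 + 16 + 6 + 5 = 39 ≤ 39, return 9 + 15 + 7 + 3 = 34.
No other feasible combination does better.

34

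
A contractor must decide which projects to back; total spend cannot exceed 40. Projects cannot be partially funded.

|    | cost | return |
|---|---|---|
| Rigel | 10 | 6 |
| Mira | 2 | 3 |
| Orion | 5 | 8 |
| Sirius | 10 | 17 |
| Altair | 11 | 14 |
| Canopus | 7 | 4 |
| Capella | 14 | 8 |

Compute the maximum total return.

48

This is a 0-1 knapsack instance.
Allowing fractional choices, the relaxed optimum would be about 49.1, but projects are indivisible.
Mira + Orion + Sirius + Altair + Canopus: cost 2 + 5 + 10 + 11 + 7 = 35 ≤ 40, return 3 + 8 + 17 + 14 + 4 = 46.
Rigel + Mira + Orion + Sirius + Altair: cost 10 + 2 + 5 + 10 + 11 = 38 ≤ 40, return 6 + 3 + 8 + 17 + 14 = 48.
Orion + Sirius + Altair + Capella: cost 5 + 10 + 11 + 14 = 40 ≤ 40, return 8 + 17 + 14 + 8 = 47.
Best is Rigel, Mira, Orion, Sirius, and Altair with total return 48.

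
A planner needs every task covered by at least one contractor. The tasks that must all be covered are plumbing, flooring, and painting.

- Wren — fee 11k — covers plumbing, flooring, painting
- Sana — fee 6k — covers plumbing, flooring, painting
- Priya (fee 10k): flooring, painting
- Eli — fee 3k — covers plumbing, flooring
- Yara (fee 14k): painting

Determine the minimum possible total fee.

6

The greedy cost-per-new-task heuristic would pick Eli and Sana for 9, but a cheaper cover exists.
Sana alone covers plumbing, flooring, painting — every task.
Total fee: 6.
No cover costs less than 6.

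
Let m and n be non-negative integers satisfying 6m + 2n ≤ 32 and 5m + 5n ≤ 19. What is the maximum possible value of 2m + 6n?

(m,n)=(0,3): 6·0+2·3=6≤32, 5·0+5·3=15≤19, objective 18.
(m,n)=(1,2): 6·1+2·2=10≤32, 5·1+5·2=15≤19, objective 14.
The best lattice point is (0,3), giving 18.

18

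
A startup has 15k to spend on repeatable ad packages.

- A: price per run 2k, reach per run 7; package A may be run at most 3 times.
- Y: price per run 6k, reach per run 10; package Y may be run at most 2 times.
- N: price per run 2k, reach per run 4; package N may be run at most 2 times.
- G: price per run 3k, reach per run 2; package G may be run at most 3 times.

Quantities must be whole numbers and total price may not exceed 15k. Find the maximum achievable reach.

3×A, 1×Y, and 1×N: price 14 ≤ 15, reach 3·7 + 1·10 + 1·4 = 35.
3×A, 1×Y, and 1×G: price 15 ≤ 15, reach 3·7 + 1·10 + 1·2 = 33.
Best is 35.

35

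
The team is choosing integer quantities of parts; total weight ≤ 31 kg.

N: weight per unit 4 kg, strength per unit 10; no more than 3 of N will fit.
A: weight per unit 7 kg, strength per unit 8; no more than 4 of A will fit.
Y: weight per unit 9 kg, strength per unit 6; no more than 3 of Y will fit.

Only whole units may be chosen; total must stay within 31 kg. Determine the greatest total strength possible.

46

3×N and 2×A: weight 26 ≤ 31, strength 3·10 + 2·8 = 46.
2×N and 3×A: weight 29 ≤ 31, strength 2·10 + 3·8 = 44.
Best is 46.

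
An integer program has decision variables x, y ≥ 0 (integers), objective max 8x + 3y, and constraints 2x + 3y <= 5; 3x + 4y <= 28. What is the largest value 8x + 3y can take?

The continuous relaxation peaks at (2.5, 0) with value 20.00; rounding to a feasible lattice point costs some objective.
(x,y)=(2,0): 2·2+3·0=4≤5, 3·2+4·0=6≤28, objective 16.
(x,y)=(1,1): 2·1+3·1=5≤5, 3·1+4·1=7≤28, objective 11.
The best lattice point is (2,0), giving 16.

16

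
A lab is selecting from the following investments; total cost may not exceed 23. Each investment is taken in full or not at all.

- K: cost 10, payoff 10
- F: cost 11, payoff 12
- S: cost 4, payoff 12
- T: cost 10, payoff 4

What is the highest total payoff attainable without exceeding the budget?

Take F and S: cost 11 + 4 = 15 ≤ 23, payoff 12 + 12 = 24.
No other feasible combination does better.

24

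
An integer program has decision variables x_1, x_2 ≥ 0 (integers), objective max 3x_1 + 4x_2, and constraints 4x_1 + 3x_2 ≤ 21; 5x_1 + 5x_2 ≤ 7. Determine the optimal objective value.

(x_1,x_2)=(0,1) is feasible, giving 4.
(x_1,x_2)=(1,0) is feasible, giving 3.
(x_1,x_2)=(0,0) is feasible, giving 0.
The best lattice point is (0,1), giving 4.

4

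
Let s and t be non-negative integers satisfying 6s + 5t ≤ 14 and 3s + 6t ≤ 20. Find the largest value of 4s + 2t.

8

(s,t)=(2,0): 6·2+5·0=12≤14, 3·2+6·0=6≤20, objective 8.
(s,t)=(1,1): 6·1+5·1=11≤14, 3·1+6·1=9≤20, objective 6.
(s,t)=(1,0): 6·1+5·0=6≤14, 3·1+6·0=3≤20, objective 4.
Maximum is 8 at (s,t)=(2,0).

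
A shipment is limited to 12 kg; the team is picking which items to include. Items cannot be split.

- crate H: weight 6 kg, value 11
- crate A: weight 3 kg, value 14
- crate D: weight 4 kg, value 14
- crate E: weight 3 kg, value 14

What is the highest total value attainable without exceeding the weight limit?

Allowing fractional choices, the relaxed optimum would be about 45.7, but items are indivisible.
crate A + crate D + crate E: weight 3 + 4 + 3 = 10 ≤ 12, value 14 + 14 + 14 = 42.
crate A + crate E: weight 3 + 3 = 6 ≤ 12, value 14 + 14 = 28.
crate H + crate A + crate E: weight 6 + 3 + 3 = 12 ≤ 12, value 11 + 14 + 14 = 39.
Best is crate A, crate D, and crate E with total value 42.

42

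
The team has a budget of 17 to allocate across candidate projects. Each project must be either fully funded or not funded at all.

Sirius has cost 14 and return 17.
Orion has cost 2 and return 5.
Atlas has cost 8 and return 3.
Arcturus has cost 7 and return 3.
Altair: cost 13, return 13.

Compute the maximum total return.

22

Take Sirius and Orion: cost 14 + 2 = 16 ≤ 17, return 17 + 5 = 22.
No other feasible combination does better.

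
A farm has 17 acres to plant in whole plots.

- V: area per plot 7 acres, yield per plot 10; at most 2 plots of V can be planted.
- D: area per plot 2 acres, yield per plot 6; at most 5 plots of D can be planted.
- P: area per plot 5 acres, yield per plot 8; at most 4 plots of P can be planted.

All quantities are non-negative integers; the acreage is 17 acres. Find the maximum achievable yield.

5×D and 1×P: area 15 ≤ 17, yield 5·6 + 1·8 = 38.
1×V and 5×D: area 17 ≤ 17, yield 1·10 + 5·6 = 40.
Best is 40.

40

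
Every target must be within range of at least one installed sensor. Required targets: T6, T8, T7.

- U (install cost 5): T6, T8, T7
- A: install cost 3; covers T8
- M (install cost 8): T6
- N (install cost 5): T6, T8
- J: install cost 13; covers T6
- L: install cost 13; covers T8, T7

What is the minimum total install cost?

5

U alone covers T6, T8, T7 — every target.
Total install cost: 5.
No cover costs less than 5.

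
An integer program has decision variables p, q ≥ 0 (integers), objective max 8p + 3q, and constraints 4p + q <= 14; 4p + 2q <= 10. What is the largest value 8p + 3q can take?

19

Relaxing integrality, the LP optimum is 20.00 at (p,q) = (2.5, 0), which is not an integer point.
(p,q)=(2,1): 4·2+1·1=9≤14, 4·2+2·1=10≤10, objective 19.
(p,q)=(2,0): 4·2+1·0=8≤14, 4·2+2·0=8≤10, objective 16.
(p,q)=(1,2): 4·1+1·2=6≤14, 4·1+2·2=8≤10, objective 14.
No feasible integer point exceeds 19.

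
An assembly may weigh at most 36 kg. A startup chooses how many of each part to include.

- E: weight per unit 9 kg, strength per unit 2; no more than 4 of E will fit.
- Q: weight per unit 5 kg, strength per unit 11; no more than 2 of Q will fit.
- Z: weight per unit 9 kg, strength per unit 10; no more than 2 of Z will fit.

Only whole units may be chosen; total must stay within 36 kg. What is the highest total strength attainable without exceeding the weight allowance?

42

This is a bounded integer knapsack.
Q has the best ratio (11/5); taking only Q gives at most 2×11 = 22 (stopped by the supply cap of 2).
Mixing does better — 2×Q and 2×Z: weight 28 ≤ 36, strength 2·11 + 2·10 = 42.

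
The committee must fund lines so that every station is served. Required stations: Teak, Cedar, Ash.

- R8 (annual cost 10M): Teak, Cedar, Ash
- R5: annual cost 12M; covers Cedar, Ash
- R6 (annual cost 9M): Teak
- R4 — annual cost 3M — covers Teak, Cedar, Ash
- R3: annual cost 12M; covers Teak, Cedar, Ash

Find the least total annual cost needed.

R4 alone covers Teak, Cedar, Ash — every station.
Total annual cost: 3.
No cover costs less than 3.

3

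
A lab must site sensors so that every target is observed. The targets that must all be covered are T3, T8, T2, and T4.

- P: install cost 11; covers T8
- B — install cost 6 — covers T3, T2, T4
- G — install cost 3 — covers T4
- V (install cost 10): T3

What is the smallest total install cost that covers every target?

Choose P and B: together they cover T3, T8, T2, T4 — every target.
Total install cost: 11 + 6 = 17.
No cover costs less than 17.

17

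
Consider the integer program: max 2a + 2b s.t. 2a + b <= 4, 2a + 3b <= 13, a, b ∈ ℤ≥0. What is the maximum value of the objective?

(a,b)=(0,4): 2·0+1·4=4≤4, 2·0+3·4=12≤13, objective 8.
(a,b)=(0,3): 2·0+1·3=3≤4, 2·0+3·3=9≤13, objective 6.
Maximum is 8 at (a,b)=(0,4).

8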